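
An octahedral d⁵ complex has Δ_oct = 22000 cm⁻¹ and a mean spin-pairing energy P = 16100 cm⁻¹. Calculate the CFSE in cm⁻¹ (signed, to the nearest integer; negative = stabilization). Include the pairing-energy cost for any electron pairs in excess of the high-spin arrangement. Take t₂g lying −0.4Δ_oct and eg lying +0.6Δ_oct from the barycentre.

-11800

Here Δ_oct > P (22000 > 16100), so the low-spin state is favoured.
Filling d⁵ accordingly: t₂g⁵ eg⁰.
Orbital CFSE = -2.0Δ_oct = -2.0 × 22000 = -44000 cm⁻¹.
Excess pairs vs high-spin: 2 − 0 = 2; pairing cost = +32200 cm⁻¹.
Net CFSE = -44000 + 32200 = -11800 cm⁻¹.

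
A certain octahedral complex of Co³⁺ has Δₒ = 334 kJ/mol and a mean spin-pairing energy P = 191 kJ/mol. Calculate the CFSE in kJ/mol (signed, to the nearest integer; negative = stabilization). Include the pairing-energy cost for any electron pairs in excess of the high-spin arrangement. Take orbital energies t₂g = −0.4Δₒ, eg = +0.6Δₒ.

Co³⁺: group 9, so d-count = 9 − 3 = 6.
With Δₒ > P the complex is low-spin.
Filling d⁶ accordingly: t₂g⁶ eg⁰.
Orbital CFSE = -2.4Δₒ = -2.4 × 334 = -802 kJ/mol.
Excess pairs vs high-spin: 3 − 1 = 2; pairing cost = +382 kJ/mol.
Net CFSE = -802 + 382 = -420 kJ/mol.

-420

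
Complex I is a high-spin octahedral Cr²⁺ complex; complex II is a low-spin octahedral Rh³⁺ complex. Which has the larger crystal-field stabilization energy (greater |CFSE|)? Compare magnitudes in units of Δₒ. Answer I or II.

I: Cr sits in group 6; removing 2 electrons leaves Cr²⁺ with 6 − 2 = 4 d electrons; t2g^3 e_g^1, CFSE = -0.6Δₒ.
II: Rh sits in group 9; removing 3 electrons leaves Rh³⁺ with 9 − 3 = 6 d electrons; t₂g⁶ eg⁰, CFSE = -2.4Δₒ.
So II has the larger |CFSE|.

II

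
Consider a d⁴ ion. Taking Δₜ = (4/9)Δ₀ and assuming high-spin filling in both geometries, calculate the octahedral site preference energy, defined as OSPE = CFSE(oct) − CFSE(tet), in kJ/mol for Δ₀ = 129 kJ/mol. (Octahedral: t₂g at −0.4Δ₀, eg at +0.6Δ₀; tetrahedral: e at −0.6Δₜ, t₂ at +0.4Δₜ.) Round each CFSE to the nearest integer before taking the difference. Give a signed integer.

In an octahedral site d⁴ (HS) is t₂g³ eg¹, giving CFSE(oct) = -0.6Δ₀ = -77 kJ/mol.
Tetrahedral e² t₂² gives -0.4Δₜ = -0.4 × (4/9) × 129 = -23 kJ/mol.
OSPE = -77 − (-23) = -54 kJ/mol.

-54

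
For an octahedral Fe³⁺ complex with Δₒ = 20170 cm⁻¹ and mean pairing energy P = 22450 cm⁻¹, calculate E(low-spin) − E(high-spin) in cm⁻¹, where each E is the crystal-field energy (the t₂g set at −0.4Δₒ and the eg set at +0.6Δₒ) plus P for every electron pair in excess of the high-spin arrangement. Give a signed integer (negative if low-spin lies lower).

Fe is in group 8, so Fe³⁺ is d⁵ (8 − 3 = 5).
In the high-spin limit (t₂g³ eg²) the orbital term is 0.0Δₒ = 0 cm⁻¹, with no excess pairing.
Low-spin: t₂g⁵ eg⁰, orbital CFSE = -2.0Δₒ = -40340 cm⁻¹; plus 2 excess pairs × P = +44900 cm⁻¹; total 4560 cm⁻¹.
Thus E(LS) − E(HS) = 4560 cm⁻¹.

4560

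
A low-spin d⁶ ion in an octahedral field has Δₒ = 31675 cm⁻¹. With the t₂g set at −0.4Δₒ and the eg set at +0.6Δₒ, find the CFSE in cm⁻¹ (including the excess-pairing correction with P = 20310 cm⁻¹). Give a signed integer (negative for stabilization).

Configuration: t₂g⁶ eg⁰.
The orbital stabilization is -2.4Δₒ = -2.4 × 31675 = -76020 cm⁻¹.
Pairing penalty: 3 pairs vs 1 in the high-spin reference → 2 extra × P = 40620 cm⁻¹.
Net CFSE = -76020 + 40620 = -35400 cm⁻¹.

-35400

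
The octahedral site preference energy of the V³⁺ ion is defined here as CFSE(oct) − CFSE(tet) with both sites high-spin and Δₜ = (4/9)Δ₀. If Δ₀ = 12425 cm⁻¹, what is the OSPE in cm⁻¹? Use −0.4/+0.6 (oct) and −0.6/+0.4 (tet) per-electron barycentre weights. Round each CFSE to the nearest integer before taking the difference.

-3313

Group 5 minus oxidation state +3 gives a d² configuration for V³⁺.
Octahedral (high-spin): t2g^2 e_g^0, CFSE = 2(−0.4) + 0(+0.6) = -0.8Δ₀ = -0.8 × 12425 = -9940 cm⁻¹.
In a tetrahedral site the filling is e^2 t2^0: CFSE(tet) = -1.2Δₜ = -1.2 × (4/9)(12425) = -6627 cm⁻¹.
OSPE = CFSE(oct) − CFSE(tet) = -9940 − (-6627) = -3313 cm⁻¹.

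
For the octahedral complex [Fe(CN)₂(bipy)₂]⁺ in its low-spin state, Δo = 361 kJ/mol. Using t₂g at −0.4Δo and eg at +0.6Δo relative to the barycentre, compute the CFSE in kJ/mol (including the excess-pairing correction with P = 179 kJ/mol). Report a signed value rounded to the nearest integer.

-364

Ligand charges: 2×(-1) from CN⁻ and 2×(+0) from bipy sum to -2; with overall charge +1, Fe is +3.
Fe sits in group 8; removing 3 electrons leaves Fe³⁺ with 8 − 3 = 5 d electrons.
The d⁵ electrons fill as t₂g⁵ eg⁰.
The orbital stabilization is -2.0Δo = -2.0 × 361 = -722 kJ/mol.
Pairing penalty: 2 pairs vs 0 in the high-spin reference → 2 extra × P = 358 kJ/mol.
Combining: -722 + 358 = -364 kJ/mol.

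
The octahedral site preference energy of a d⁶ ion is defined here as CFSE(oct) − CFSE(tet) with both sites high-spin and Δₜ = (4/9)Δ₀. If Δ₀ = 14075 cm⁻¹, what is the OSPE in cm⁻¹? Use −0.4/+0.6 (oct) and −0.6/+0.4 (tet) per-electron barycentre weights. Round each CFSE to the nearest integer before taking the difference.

In an octahedral site d⁶ (HS) is t₂g⁴ eg², giving CFSE(oct) = -0.4Δ₀ = -5630 cm⁻¹.
Tetrahedral: e³ t₂³, CFSE = 3(−0.6) + 3(+0.4) = -0.6Δₜ = -0.6 × (4/9) × 14075 = -3753 cm⁻¹.
Subtracting, OSPE = -5630 − (-3753) = -1877 cm⁻¹.

-1877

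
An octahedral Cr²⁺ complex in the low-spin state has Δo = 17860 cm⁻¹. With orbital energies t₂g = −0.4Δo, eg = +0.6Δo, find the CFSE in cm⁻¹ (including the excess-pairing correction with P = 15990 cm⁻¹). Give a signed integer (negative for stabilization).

Cr is in group 6, so Cr²⁺ is d⁴ (6 − 2 = 4).
The d⁴ electrons fill as t₂g⁴ eg⁰.
The orbital stabilization is -1.6Δo = -1.6 × 17860 = -28576 cm⁻¹.
Relative to high-spin t₂g³ eg¹ (0 paired), the low-spin configuration has 1 additional pair, contributing +1 × 15990 = +15990 cm⁻¹.
Combining: -28576 + 15990 = -12586 cm⁻¹.

-12586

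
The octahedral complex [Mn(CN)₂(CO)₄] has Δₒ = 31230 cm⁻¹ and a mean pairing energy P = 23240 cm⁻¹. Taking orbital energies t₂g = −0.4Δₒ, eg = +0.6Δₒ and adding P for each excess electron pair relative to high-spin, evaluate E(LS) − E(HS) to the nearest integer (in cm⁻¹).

Ligand charges: 2×(-1) from CN⁻ and 4×(+0) from CO sum to -2; with overall charge +0, Mn is +2.
Mn²⁺: group 7, so d-count = 7 − 2 = 5.
In the high-spin limit (t₂g³ eg²) the orbital term is 0.0Δₒ = 0 cm⁻¹, with no excess pairing.
Low-spin: t₂g⁵ eg⁰, orbital CFSE = -2.0Δₒ = -62460 cm⁻¹; plus 2 excess pairs × P = +46480 cm⁻¹; total -15980 cm⁻¹.
The difference is -15980 − (0) = -15980 cm⁻¹, so low-spin lies lower.

-15980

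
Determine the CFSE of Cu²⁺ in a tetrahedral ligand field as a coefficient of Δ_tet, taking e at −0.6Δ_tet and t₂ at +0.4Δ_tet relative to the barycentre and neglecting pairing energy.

Cu²⁺: group 11, so d-count = 11 − 2 = 9.
Tetrahedral splitting is small, so the complex is high-spin.
Configuration: e⁴ t₂⁵.
CFSE = 4(-0.6Δ_tet) + 5(0.4Δ_tet) = -2.4Δ_tet + 2.0Δ_tet = -0.4Δ_tet.

-0.4 Δ_tet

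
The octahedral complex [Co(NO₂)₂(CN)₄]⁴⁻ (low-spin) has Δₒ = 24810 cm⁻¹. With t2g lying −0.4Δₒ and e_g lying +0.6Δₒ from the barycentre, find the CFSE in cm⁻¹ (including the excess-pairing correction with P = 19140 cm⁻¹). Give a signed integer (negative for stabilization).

Ligand charges: 2×(-1) from NO₂⁻ and 4×(-1) from CN⁻ sum to -6; with overall charge -4, Co is +2.
Co is in group 9, so Co²⁺ is d⁷ (9 − 2 = 7).
Configuration: t2g^6 e_g^1.
CFSE(orbital) = 6×(-0.4Δₒ) + 1×(0.6Δₒ) = -1.8Δₒ; with Δₒ = 24810 cm⁻¹ that is -44658 cm⁻¹.
Relative to high-spin t2g^5 e_g^2 (2 paired), the low-spin configuration has 1 additional pair, contributing +1 × 19140 = +19140 cm⁻¹.
Combining: -44658 + 19140 = -25518 cm⁻¹.

-25518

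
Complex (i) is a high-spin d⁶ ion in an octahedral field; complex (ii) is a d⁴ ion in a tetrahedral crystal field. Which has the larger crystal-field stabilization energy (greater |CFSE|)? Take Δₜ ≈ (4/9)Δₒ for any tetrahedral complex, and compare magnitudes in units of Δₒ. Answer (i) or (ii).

(i): t2g^4 e_g^2, CFSE = -0.4Δₒ.
(ii): Tetrahedral splitting is small, so the complex is high-spin; e² t₂², CFSE = -0.4Δₜ ≈ -0.18Δₒ.
So (i) has the larger |CFSE|.

(i)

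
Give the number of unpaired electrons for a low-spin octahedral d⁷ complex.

1

Configuration: t₂g⁶ eg¹, giving 1 unpaired electron.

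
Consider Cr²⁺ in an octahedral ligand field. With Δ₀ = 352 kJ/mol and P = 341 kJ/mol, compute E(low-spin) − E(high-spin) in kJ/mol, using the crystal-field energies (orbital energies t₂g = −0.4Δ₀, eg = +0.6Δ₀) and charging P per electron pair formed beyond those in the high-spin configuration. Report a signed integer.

Cr is in group 6, so Cr²⁺ is d⁴ (6 − 2 = 4).
High-spin d⁴ fills as t₂g³ eg¹ with CFSE 3(−0.4) + 1(+0.6) = -0.6Δ₀ = -211 kJ/mol.
Low-spin t₂g⁴ eg⁰ gives -1.6Δ₀ = -563 kJ/mol, but forming 1 extra pair costs 1P = 341 kJ/mol, so E(LS) = -563 + 341 = -222 kJ/mol.
Thus E(LS) − E(HS) = -11 kJ/mol.

-11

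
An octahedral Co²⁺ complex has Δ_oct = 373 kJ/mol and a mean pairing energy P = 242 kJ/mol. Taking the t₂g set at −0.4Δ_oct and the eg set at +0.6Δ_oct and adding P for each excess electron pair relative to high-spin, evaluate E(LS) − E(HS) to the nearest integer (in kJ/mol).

-131

Co²⁺: group 9, so d-count = 9 − 2 = 7.
High-spin d⁷ fills as t₂g⁵ eg² with CFSE 5(−0.4) + 2(+0.6) = -0.8Δ_oct = -298 kJ/mol.
Low-spin: t₂g⁶ eg¹, orbital CFSE = -1.8Δ_oct = -671 kJ/mol; plus 1 excess pair × P = +242 kJ/mol; total -429 kJ/mol.
Thus E(LS) − E(HS) = -131 kJ/mol.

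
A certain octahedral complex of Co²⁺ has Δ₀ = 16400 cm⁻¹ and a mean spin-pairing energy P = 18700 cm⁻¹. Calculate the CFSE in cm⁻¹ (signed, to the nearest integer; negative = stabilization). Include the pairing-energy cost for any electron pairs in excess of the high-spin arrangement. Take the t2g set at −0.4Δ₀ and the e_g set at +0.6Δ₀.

Co is in group 9, so Co²⁺ is d⁷ (9 − 2 = 7).
Here Δ₀ < P (16400 < 18700), so the high-spin state is favoured.
Configuration: t2g^5 e_g^2.
Orbital CFSE = -0.8Δ₀ = -0.8 × 16400 = -13120 cm⁻¹.
High-spin has no excess pairs, so no pairing correction applies.

-13120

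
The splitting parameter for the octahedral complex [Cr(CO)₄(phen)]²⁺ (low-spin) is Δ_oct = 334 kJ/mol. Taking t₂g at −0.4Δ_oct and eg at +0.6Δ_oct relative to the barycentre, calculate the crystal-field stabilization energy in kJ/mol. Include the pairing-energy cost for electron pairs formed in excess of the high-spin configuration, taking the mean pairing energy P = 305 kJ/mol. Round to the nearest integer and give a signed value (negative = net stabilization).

-229

Ligand charges: 4×(+0) from CO and 1×(+0) from phen sum to +0; with overall charge +2, Cr is +2.
Cr is in group 6, so Cr²⁺ is d⁴ (6 − 2 = 4).
Configuration: t₂g⁴ eg⁰.
Orbital CFSE = 4(-0.4) + 0(0.6) = -1.6Δ_oct = -1.6 × 334 = -534 kJ/mol.
Pairing penalty: 1 pair vs 0 in the high-spin reference → 1 extra × P = 305 kJ/mol.
Combining: -534 + 305 = -229 kJ/mol.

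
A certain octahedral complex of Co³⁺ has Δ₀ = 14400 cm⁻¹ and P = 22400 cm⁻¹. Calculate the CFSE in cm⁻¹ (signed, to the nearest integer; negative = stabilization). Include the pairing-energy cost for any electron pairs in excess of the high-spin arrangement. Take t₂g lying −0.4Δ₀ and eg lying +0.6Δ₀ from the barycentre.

Co³⁺: group 9, so d-count = 9 − 3 = 6.
Here Δ₀ < P (14400 < 22400), so the high-spin state is favoured.
That gives t₂g⁴ eg².
Orbital CFSE = -0.4Δ₀ = -0.4 × 14400 = -5760 cm⁻¹.
High-spin has no excess pairs, so no pairing correction applies.

-5760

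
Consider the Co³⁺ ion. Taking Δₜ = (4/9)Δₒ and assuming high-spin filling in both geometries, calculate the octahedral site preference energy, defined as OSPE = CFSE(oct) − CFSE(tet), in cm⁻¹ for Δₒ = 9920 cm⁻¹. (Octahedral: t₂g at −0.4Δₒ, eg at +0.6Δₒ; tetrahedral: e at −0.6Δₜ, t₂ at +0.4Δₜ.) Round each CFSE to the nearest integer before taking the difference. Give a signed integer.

Co sits in group 9; removing 3 electrons leaves Co³⁺ with 9 − 3 = 6 d electrons.
Octahedral (high-spin): t₂g⁴ eg², CFSE = 4(−0.4) + 2(+0.6) = -0.4Δₒ = -0.4 × 9920 = -3968 cm⁻¹.
In a tetrahedral site the filling is e³ t₂³: CFSE(tet) = -0.6Δₜ = -0.6 × (4/9)(9920) = -2645 cm⁻¹.
OSPE = -3968 − (-2645) = -1323 cm⁻¹.

-1323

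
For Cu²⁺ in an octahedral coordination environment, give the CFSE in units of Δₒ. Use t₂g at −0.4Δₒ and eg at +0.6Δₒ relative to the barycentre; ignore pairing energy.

-0.6 Δₒ

Cu sits in group 11; removing 2 electrons leaves Cu²⁺ with 11 − 2 = 9 d electrons.
Configuration: t₂g⁶ eg³.
CFSE = 6(-0.4Δₒ) + 3(0.6Δₒ) = -2.4Δₒ + 1.8Δₒ = -0.6Δₒ.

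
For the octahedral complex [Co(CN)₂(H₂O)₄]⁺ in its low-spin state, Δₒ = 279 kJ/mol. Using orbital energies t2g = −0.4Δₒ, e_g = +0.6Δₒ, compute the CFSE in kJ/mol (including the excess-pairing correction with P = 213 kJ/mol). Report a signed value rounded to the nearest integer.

Ligand charges: 2×(-1) from CN⁻ and 4×(+0) from H₂O sum to -2; with overall charge +1, Co is +3.
Group 9 minus oxidation state +3 gives a d⁶ configuration for Co³⁺.
Electron filling gives t2g^6 e_g^0.
Orbital CFSE = 6(-0.4) + 0(0.6) = -2.4Δₒ = -2.4 × 279 = -670 kJ/mol.
High-spin d⁶ would be t2g^4 e_g^2 with 1 pair; low-spin has 3, so 2 excess pairs cost +2P = +426 kJ/mol.
Overall CFSE = -670 + 426 = -244 kJ/mol.

-244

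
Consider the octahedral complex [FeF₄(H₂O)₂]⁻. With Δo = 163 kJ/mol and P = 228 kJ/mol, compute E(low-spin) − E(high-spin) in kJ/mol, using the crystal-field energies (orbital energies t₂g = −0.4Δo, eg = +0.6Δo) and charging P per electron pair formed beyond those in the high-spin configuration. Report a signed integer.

Ligand charges: 4×(-1) from F⁻ and 2×(+0) from H₂O sum to -4; with overall charge -1, Fe is +3.
Fe sits in group 8; removing 3 electrons leaves Fe³⁺ with 8 − 3 = 5 d electrons.
High-spin d⁵ fills as t₂g³ eg² with CFSE 3(−0.4) + 2(+0.6) = 0.0Δo = 0 kJ/mol.
Low-spin t₂g⁵ eg⁰ gives -2.0Δo = -326 kJ/mol, but forming 2 extra pairs costs 2P = 456 kJ/mol, so E(LS) = -326 + 456 = 130 kJ/mol.
Thus E(LS) − E(HS) = 130 kJ/mol.

130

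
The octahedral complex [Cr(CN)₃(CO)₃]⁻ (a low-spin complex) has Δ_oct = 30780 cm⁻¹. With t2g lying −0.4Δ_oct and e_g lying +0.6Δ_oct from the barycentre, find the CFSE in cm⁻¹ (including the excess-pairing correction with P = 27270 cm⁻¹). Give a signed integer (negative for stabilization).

Ligand charges: 3×(-1) from CN⁻ and 3×(+0) from CO sum to -3; with overall charge -1, Cr is +2.
Cr²⁺: group 6, so d-count = 6 − 2 = 4.
Electron filling gives t2g^4 e_g^0.
Orbital CFSE = 4(-0.4) + 0(0.6) = -1.6Δ_oct = -1.6 × 30780 = -49248 cm⁻¹.
High-spin d⁴ would be t2g^3 e_g^1 with 0 pairs; low-spin has 1, so 1 excess pair costs +1P = +27270 cm⁻¹.
Net CFSE = -49248 + 27270 = -21978 cm⁻¹.

-21978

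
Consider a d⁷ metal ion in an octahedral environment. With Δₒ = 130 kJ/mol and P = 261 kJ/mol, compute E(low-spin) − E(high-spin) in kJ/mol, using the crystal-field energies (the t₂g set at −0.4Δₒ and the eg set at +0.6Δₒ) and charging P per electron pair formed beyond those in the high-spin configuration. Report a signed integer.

In the high-spin limit (t₂g⁵ eg²) the orbital term is -0.8Δₒ = -104 kJ/mol, with no excess pairing.
Low-spin t₂g⁶ eg¹ gives -1.8Δₒ = -234 kJ/mol, but forming 1 extra pair costs 1P = 261 kJ/mol, so E(LS) = -234 + 261 = 27 kJ/mol.
E(LS) − E(HS) = 27 − (-104) = 131 kJ/mol.

131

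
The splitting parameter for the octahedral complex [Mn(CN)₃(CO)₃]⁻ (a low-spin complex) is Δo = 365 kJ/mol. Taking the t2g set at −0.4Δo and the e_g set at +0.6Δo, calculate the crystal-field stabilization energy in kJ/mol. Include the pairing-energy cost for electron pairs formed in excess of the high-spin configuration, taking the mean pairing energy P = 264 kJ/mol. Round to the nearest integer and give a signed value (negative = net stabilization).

Ligand charges: 3×(-1) from CN⁻ and 3×(+0) from CO sum to -3; with overall charge -1, Mn is +2.
Mn is in group 7, so Mn²⁺ is d⁵ (7 − 2 = 5).
Configuration: t2g^5 e_g^0.
Orbital CFSE = 5(-0.4) + 0(0.6) = -2.0Δo = -2.0 × 365 = -730 kJ/mol.
High-spin d⁵ would be t2g^3 e_g^2 with 0 pairs; low-spin has 2, so 2 excess pairs cost +2P = +528 kJ/mol.
Combining: -730 + 528 = -202 kJ/mol.

-202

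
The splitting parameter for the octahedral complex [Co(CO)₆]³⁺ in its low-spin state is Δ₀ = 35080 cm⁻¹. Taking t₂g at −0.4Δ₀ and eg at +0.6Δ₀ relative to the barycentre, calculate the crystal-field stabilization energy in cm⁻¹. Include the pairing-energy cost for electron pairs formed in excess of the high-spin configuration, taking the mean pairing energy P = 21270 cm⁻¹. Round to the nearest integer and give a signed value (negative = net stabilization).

CO is neutral, so the +3 overall charge sits on Co: oxidation state +3.
Co sits in group 9; removing 3 electrons leaves Co³⁺ with 9 − 3 = 6 d electrons.
Electron filling gives t₂g⁶ eg⁰.
Orbital CFSE = 6(-0.4) + 0(0.6) = -2.4Δ₀ = -2.4 × 35080 = -84192 cm⁻¹.
Relative to high-spin t₂g⁴ eg² (1 paired), the low-spin configuration has 2 additional pairs, contributing +2 × 21270 = +42540 cm⁻¹.
Overall CFSE = -84192 + 42540 = -41652 cm⁻¹.

-41652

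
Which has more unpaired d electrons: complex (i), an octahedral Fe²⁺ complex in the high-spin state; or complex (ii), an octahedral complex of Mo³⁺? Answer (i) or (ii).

(i)

(i): Fe sits in group 8; removing 2 electrons leaves Fe²⁺ with 8 − 2 = 6 d electrons; t2g^4 e_g^2 → 4 unpaired.
(ii): Group 6 minus oxidation state +3 gives a d³ configuration for Mo³⁺; t₂g³ eg⁰ → 3 unpaired.
So (i) has more unpaired electrons.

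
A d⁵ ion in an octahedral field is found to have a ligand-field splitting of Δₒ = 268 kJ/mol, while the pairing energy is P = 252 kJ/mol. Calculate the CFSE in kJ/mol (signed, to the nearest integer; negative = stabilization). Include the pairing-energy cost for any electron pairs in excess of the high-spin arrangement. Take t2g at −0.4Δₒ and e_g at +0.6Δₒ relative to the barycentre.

-32

Here Δₒ > P (268 > 252), so the low-spin state is favoured.
Filling d⁵ accordingly: t2g^5 e_g^0.
Orbital CFSE = -2.0Δₒ = -2.0 × 268 = -536 kJ/mol.
Excess pairs vs high-spin: 2 − 0 = 2; pairing cost = +504 kJ/mol.
Net CFSE = -536 + 504 = -32 kJ/mol.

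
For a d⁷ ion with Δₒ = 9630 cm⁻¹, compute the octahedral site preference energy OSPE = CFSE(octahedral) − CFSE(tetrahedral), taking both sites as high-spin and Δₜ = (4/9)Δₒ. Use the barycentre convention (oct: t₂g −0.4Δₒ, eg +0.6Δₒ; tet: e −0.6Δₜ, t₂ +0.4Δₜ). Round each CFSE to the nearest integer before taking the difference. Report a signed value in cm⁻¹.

Octahedral high-spin t₂g⁵ eg²: CFSE = -0.8 × 9630 = -7704 cm⁻¹.
In a tetrahedral site the filling is e⁴ t₂³: CFSE(tet) = -1.2Δₜ = -1.2 × (4/9)(9630) = -5136 cm⁻¹.
OSPE = CFSE(oct) − CFSE(tet) = -7704 − (-5136) = -2568 cm⁻¹.

-2568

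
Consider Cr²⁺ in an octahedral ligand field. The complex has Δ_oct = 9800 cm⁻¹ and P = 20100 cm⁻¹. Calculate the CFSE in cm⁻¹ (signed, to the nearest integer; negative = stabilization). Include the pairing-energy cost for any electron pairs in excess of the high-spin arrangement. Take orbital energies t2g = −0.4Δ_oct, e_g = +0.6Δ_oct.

-5880

Cr²⁺: group 6, so d-count = 6 − 2 = 4.
With Δ_oct < P the complex is high-spin.
Filling d⁴ accordingly: t2g^3 e_g^1.
Orbital CFSE = -0.6Δ_oct = -0.6 × 9800 = -5880 cm⁻¹.
High-spin has no excess pairs, so no pairing correction applies.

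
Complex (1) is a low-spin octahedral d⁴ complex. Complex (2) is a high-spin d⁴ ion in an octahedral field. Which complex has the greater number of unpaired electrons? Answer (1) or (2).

(2)

(1): t2g^4 e_g^0 → 2 unpaired.
(2): t2g^3 e_g^1 → 4 unpaired.
So (2) has more unpaired electrons.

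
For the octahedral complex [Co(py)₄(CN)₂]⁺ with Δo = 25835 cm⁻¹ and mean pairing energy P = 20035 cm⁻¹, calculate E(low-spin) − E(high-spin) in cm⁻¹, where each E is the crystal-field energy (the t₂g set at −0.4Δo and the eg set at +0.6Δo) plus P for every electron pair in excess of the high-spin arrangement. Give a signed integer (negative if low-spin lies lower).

-11600

Ligand charges: 4×(+0) from py and 2×(-1) from CN⁻ sum to -2; with overall charge +1, Co is +3.
Group 9 minus oxidation state +3 gives a d⁶ configuration for Co³⁺.
High-spin: t₂g⁴ eg², CFSE = -0.4Δo = -10334 cm⁻¹.
Low-spin: t₂g⁶ eg⁰, orbital CFSE = -2.4Δo = -62004 cm⁻¹; plus 2 excess pairs × P = +40070 cm⁻¹; total -21934 cm⁻¹.
E(LS) − E(HS) = -21934 − (-10334) = -11600 cm⁻¹.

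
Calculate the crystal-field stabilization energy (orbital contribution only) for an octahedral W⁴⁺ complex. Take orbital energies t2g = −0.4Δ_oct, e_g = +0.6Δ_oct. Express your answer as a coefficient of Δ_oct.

-0.8 Δ_oct

W⁴⁺: group 6, so d-count = 6 − 4 = 2.
Configuration: t2g^2 e_g^0.
CFSE = 2(-0.4Δ_oct) + 0(0.6Δ_oct) = -0.8Δ_oct + 0.0Δ_oct = -0.8Δ_oct.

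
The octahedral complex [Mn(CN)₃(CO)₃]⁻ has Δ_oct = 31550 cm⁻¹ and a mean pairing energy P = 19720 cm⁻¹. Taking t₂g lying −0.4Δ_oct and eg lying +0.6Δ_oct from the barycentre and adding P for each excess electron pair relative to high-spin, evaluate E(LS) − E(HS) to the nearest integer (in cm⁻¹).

Ligand charges: 3×(-1) from CN⁻ and 3×(+0) from CO sum to -3; with overall charge -1, Mn is +2.
Group 7 minus oxidation state +2 gives a d⁵ configuration for Mn²⁺.
High-spin d⁵ fills as t₂g³ eg² with CFSE 3(−0.4) + 2(+0.6) = 0.0Δ_oct = 0 cm⁻¹.
For low-spin the configuration is t₂g⁵ eg⁰: orbital energy -2.0 × 31550 = -63100 cm⁻¹, and 2 additional pairs relative to high-spin add 39440 cm⁻¹, giving -23660 cm⁻¹.
The difference is -23660 − (0) = -23660 cm⁻¹, so low-spin lies lower.

-23660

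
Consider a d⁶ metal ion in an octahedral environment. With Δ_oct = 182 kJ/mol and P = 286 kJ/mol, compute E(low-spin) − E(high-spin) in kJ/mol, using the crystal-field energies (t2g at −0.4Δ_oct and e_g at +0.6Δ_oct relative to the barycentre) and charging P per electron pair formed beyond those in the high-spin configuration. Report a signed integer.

208

In the high-spin limit (t2g^4 e_g^2) the orbital term is -0.4Δ_oct = -73 kJ/mol, with no excess pairing.
For low-spin the configuration is t2g^6 e_g^0: orbital energy -2.4 × 182 = -437 kJ/mol, and 2 additional pairs relative to high-spin add 572 kJ/mol, giving 135 kJ/mol.
Thus E(LS) − E(HS) = 208 kJ/mol.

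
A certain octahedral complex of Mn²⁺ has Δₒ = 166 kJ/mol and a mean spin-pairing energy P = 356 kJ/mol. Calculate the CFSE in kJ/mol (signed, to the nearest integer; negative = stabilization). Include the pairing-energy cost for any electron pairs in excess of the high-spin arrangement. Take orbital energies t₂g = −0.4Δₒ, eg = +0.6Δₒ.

Group 7 minus oxidation state +2 gives a d⁵ configuration for Mn²⁺.
With Δₒ < P the complex is high-spin.
Configuration: t₂g³ eg².
Orbital CFSE = 0.0Δₒ = 0.0 × 166 = 0 kJ/mol.
High-spin has no excess pairs, so no pairing correction applies.

0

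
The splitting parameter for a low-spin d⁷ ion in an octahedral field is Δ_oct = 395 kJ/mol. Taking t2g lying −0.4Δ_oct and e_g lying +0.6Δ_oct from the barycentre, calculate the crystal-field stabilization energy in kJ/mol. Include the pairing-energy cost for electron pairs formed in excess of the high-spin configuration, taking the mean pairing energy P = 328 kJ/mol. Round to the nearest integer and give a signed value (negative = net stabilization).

-383

The d⁷ electrons fill as t2g^6 e_g^1.
The orbital stabilization is -1.8Δ_oct = -1.8 × 395 = -711 kJ/mol.
High-spin d⁷ would be t2g^5 e_g^2 with 2 pairs; low-spin has 3, so 1 excess pair costs +1P = +328 kJ/mol.
Overall CFSE = -711 + 328 = -383 kJ/mol.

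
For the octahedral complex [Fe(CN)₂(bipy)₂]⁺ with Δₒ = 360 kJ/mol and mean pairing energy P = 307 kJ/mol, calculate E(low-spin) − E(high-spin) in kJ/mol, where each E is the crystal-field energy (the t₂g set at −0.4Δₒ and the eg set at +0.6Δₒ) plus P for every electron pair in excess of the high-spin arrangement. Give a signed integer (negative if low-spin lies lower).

-106

Ligand charges: 2×(-1) from CN⁻ and 2×(+0) from bipy sum to -2; with overall charge +1, Fe is +3.
Fe is in group 8, so Fe³⁺ is d⁵ (8 − 3 = 5).
High-spin d⁵ fills as t₂g³ eg² with CFSE 3(−0.4) + 2(+0.6) = 0.0Δₒ = 0 kJ/mol.
Low-spin: t₂g⁵ eg⁰, orbital CFSE = -2.0Δₒ = -720 kJ/mol; plus 2 excess pairs × P = +614 kJ/mol; total -106 kJ/mol.
Thus E(LS) − E(HS) = -106 kJ/mol.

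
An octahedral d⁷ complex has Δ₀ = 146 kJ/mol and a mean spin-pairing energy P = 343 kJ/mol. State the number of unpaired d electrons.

3

Here Δ₀ < P (146 < 343), so the high-spin state is favoured.
Configuration: t₂g⁵ eg².
Unpaired electrons: 3.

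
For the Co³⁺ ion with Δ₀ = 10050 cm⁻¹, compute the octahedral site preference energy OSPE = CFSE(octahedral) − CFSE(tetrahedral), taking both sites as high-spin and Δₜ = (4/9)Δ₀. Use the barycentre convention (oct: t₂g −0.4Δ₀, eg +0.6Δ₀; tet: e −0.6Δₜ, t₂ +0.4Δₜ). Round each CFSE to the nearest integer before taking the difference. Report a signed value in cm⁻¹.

-1340

Co is in group 9, so Co³⁺ is d⁶ (9 − 3 = 6).
Octahedral (high-spin): t2g^4 e_g^2, CFSE = 4(−0.4) + 2(+0.6) = -0.4Δ₀ = -0.4 × 10050 = -4020 cm⁻¹.
Tetrahedral: e^3 t2^3, CFSE = 3(−0.6) + 3(+0.4) = -0.6Δₜ = -0.6 × (4/9) × 10050 = -2680 cm⁻¹.
Subtracting, OSPE = -4020 − (-2680) = -1340 cm⁻¹.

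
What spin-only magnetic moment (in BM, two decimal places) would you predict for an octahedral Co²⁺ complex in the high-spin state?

Co is in group 9, so Co²⁺ is d⁷ (9 − 2 = 7).
Configuration: t₂g⁵ eg² → 3 unpaired electrons.
μ(spin-only) = √[3(3+2)] = √15 ≈ 3.87 BM.

3.87 BM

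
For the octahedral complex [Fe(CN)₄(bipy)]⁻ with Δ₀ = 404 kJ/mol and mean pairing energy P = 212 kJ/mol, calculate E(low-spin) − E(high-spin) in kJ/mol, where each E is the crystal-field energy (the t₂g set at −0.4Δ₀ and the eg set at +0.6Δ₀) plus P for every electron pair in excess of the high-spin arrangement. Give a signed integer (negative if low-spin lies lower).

Ligand charges: 4×(-1) from CN⁻ and 1×(+0) from bipy sum to -4; with overall charge -1, Fe is +3.
Fe is in group 8, so Fe³⁺ is d⁵ (8 − 3 = 5).
In the high-spin limit (t₂g³ eg²) the orbital term is 0.0Δ₀ = 0 kJ/mol, with no excess pairing.
Low-spin t₂g⁵ eg⁰ gives -2.0Δ₀ = -808 kJ/mol, but forming 2 extra pairs costs 2P = 424 kJ/mol, so E(LS) = -808 + 424 = -384 kJ/mol.
Thus E(LS) − E(HS) = -384 kJ/mol.

-384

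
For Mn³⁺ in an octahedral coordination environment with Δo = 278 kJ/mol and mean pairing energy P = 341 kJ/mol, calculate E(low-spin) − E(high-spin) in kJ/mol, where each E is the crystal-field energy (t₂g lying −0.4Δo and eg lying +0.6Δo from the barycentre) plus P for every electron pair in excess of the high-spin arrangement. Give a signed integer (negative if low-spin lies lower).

Mn sits in group 7; removing 3 electrons leaves Mn³⁺ with 7 − 3 = 4 d electrons.
High-spin: t₂g³ eg¹, CFSE = -0.6Δo = -167 kJ/mol.
Low-spin: t₂g⁴ eg⁰, orbital CFSE = -1.6Δo = -445 kJ/mol; plus 1 excess pair × P = +341 kJ/mol; total -104 kJ/mol.
E(LS) − E(HS) = -104 − (-167) = 63 kJ/mol.

63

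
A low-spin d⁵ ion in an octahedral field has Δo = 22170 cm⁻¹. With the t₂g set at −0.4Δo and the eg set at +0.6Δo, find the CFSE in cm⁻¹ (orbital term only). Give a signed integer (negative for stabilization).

Electron filling gives t₂g⁵ eg⁰.
Orbital CFSE = 5(-0.4) + 0(0.6) = -2.0Δo = -2.0 × 22170 = -44340 cm⁻¹.

-44340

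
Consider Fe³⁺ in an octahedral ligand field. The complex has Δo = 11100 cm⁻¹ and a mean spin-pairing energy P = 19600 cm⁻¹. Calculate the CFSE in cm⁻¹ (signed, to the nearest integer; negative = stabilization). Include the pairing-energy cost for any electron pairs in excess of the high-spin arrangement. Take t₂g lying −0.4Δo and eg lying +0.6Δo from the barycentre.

0

Fe is in group 8, so Fe³⁺ is d⁵ (8 − 3 = 5).
Since Δo = 11100 cm⁻¹ < P = 19600 cm⁻¹, the complex adopts the high-spin configuration.
That gives t₂g³ eg².
Orbital CFSE = 0.0Δo = 0.0 × 11100 = 0 cm⁻¹.
High-spin has no excess pairs, so no pairing correction applies.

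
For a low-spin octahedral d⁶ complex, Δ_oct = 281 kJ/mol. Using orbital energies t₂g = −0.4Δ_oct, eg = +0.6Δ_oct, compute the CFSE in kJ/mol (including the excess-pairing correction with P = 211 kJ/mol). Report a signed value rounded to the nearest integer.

-252

The d⁶ electrons fill as t₂g⁶ eg⁰.
Orbital CFSE = 6(-0.4) + 0(0.6) = -2.4Δ_oct = -2.4 × 281 = -674 kJ/mol.
Pairing penalty: 3 pairs vs 1 in the high-spin reference → 2 extra × P = 422 kJ/mol.
Combining: -674 + 422 = -252 kJ/mol.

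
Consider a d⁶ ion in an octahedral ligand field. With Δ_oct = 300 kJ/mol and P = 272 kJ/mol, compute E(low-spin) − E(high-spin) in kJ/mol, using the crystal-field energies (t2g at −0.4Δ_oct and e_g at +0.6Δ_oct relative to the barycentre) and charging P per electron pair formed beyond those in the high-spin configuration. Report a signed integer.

High-spin: t2g^4 e_g^2, CFSE = -0.4Δ_oct = -120 kJ/mol.
For low-spin the configuration is t2g^6 e_g^0: orbital energy -2.4 × 300 = -720 kJ/mol, and 2 additional pairs relative to high-spin add 544 kJ/mol, giving -176 kJ/mol.
The difference is -176 − (-120) = -56 kJ/mol, so low-spin lies lower.

-56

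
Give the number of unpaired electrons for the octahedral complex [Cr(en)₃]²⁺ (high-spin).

4

en is neutral, so the +2 overall charge sits on Cr: oxidation state +2.
Cr is in group 6, so Cr²⁺ is d⁴ (6 − 2 = 4).
Configuration: t2g^3 e_g^1, giving 4 unpaired electrons.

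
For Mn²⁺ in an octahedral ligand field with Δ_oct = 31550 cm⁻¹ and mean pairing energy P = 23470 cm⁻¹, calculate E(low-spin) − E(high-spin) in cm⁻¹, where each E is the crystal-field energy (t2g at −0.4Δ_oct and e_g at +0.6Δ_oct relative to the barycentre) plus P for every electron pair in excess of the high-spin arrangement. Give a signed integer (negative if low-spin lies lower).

Group 7 minus oxidation state +2 gives a d⁵ configuration for Mn²⁺.
High-spin d⁵ fills as t2g^3 e_g^2 with CFSE 3(−0.4) + 2(+0.6) = 0.0Δ_oct = 0 cm⁻¹.
For low-spin the configuration is t2g^5 e_g^0: orbital energy -2.0 × 31550 = -63100 cm⁻¹, and 2 additional pairs relative to high-spin add 46940 cm⁻¹, giving -16160 cm⁻¹.
E(LS) − E(HS) = -16160 − (0) = -16160 cm⁻¹.

-16160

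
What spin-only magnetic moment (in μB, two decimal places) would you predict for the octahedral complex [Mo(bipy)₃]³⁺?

3.87 μB

bipy is neutral, so the +3 overall charge sits on Mo: oxidation state +3.
Group 6 minus oxidation state +3 gives a d³ configuration for Mo³⁺.
For octahedral d³ the high- and low-spin configurations coincide.
Configuration: t2g^3 e_g^0 → 3 unpaired electrons.
μ(spin-only) = √[3(3+2)] = √15 ≈ 3.87 μB.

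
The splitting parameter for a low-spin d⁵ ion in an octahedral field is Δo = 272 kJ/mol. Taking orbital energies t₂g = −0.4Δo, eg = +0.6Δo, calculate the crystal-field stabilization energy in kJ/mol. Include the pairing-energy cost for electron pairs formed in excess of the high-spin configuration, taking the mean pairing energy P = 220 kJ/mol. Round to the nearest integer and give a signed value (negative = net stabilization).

Electron filling gives t₂g⁵ eg⁰.
Orbital CFSE = 5(-0.4) + 0(0.6) = -2.0Δo = -2.0 × 272 = -544 kJ/mol.
Relative to high-spin t₂g³ eg² (0 paired), the low-spin configuration has 2 additional pairs, contributing +2 × 220 = +440 kJ/mol.
Net CFSE = -544 + 440 = -104 kJ/mol.

-104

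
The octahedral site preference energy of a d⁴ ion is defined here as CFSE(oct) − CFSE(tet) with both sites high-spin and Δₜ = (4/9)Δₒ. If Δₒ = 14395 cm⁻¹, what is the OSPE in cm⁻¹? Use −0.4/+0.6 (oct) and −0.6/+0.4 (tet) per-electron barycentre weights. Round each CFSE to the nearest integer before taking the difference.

In an octahedral site d⁴ (HS) is t2g^3 e_g^1, giving CFSE(oct) = -0.6Δₒ = -8637 cm⁻¹.
In a tetrahedral site the filling is e^2 t2^2: CFSE(tet) = -0.4Δₜ = -0.4 × (4/9)(14395) = -2559 cm⁻¹.
OSPE = CFSE(oct) − CFSE(tet) = -8637 − (-2559) = -6078 cm⁻¹.

-6078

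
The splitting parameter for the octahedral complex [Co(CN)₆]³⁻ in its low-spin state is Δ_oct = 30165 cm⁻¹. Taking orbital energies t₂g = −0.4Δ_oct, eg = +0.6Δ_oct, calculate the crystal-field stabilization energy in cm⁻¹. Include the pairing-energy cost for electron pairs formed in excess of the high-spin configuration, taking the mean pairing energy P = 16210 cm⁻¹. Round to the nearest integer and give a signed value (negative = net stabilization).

-39976

Each CN⁻ contributes -1; 6 × (-1) = -6. With overall charge -3, Co is in the +3 oxidation state.
Co sits in group 9; removing 3 electrons leaves Co³⁺ with 9 − 3 = 6 d electrons.
Electron filling gives t₂g⁶ eg⁰.
Orbital CFSE = 6(-0.4) + 0(0.6) = -2.4Δ_oct = -2.4 × 30165 = -72396 cm⁻¹.
Pairing penalty: 3 pairs vs 1 in the high-spin reference → 2 extra × P = 32420 cm⁻¹.
Combining: -72396 + 32420 = -39976 cm⁻¹.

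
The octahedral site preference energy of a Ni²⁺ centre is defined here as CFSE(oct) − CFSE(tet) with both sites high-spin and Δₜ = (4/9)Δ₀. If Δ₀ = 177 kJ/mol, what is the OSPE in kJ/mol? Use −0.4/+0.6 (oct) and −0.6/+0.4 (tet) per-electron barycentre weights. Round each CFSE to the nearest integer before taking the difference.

Ni²⁺: group 10, so d-count = 10 − 2 = 8.
Octahedral (high-spin): t₂g⁶ eg², CFSE = 6(−0.4) + 2(+0.6) = -1.2Δ₀ = -1.2 × 177 = -212 kJ/mol.
In a tetrahedral site the filling is e⁴ t₂⁴: CFSE(tet) = -0.8Δₜ = -0.8 × (4/9)(177) = -63 kJ/mol.
Subtracting, OSPE = -212 − (-63) = -149 kJ/mol.

-149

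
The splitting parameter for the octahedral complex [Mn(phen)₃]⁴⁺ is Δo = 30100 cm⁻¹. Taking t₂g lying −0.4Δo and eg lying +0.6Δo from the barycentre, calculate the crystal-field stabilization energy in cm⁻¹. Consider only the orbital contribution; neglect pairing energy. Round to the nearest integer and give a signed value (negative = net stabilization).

phen is neutral, so the +4 overall charge sits on Mn: oxidation state +4.
Group 7 minus oxidation state +4 gives a d³ configuration for Mn⁴⁺.
The d³ electrons fill as t₂g³ eg⁰.
Orbital CFSE = 3(-0.4) + 0(0.6) = -1.2Δo = -1.2 × 30100 = -36120 cm⁻¹.

-36120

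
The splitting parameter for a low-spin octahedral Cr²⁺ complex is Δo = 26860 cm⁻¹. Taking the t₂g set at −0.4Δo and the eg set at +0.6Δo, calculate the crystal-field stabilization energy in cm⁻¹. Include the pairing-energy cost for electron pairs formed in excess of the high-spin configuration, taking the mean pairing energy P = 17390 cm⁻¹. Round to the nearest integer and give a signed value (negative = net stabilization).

-25586

Cr is in group 6, so Cr²⁺ is d⁴ (6 − 2 = 4).
The d⁴ electrons fill as t₂g⁴ eg⁰.
The orbital stabilization is -1.6Δo = -1.6 × 26860 = -42976 cm⁻¹.
High-spin d⁴ would be t₂g³ eg¹ with 0 pairs; low-spin has 1, so 1 excess pair costs +1P = +17390 cm⁻¹.
Combining: -42976 + 17390 = -25586 cm⁻¹.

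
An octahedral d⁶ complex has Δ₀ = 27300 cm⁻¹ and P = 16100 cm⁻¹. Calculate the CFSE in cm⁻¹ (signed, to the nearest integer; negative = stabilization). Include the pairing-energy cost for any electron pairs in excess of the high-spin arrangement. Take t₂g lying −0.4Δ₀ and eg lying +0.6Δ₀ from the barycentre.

-33320

With Δ₀ > P the complex is low-spin.
Configuration: t₂g⁶ eg⁰.
Orbital CFSE = -2.4Δ₀ = -2.4 × 27300 = -65520 cm⁻¹.
Excess pairs vs high-spin: 3 − 1 = 2; pairing cost = +32200 cm⁻¹.
Net CFSE = -65520 + 32200 = -33320 cm⁻¹.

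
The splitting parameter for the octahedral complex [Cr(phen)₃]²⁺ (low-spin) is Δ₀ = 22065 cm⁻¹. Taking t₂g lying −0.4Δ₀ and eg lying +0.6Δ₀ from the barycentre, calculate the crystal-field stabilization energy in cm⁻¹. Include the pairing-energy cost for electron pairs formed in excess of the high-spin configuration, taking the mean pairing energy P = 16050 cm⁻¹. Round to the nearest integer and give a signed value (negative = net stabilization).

phen is neutral, so the +2 overall charge sits on Cr: oxidation state +2.
Cr sits in group 6; removing 2 electrons leaves Cr²⁺ with 6 − 2 = 4 d electrons.
Configuration: t₂g⁴ eg⁰.
The orbital stabilization is -1.6Δ₀ = -1.6 × 22065 = -35304 cm⁻¹.
Pairing penalty: 1 pair vs 0 in the high-spin reference → 1 extra × P = 16050 cm⁻¹.
Net CFSE = -35304 + 16050 = -19254 cm⁻¹.

-19254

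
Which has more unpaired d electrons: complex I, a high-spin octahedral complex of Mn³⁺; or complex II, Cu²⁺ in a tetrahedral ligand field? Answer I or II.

I

I: Mn is in group 7, so Mn³⁺ is d⁴ (7 − 3 = 4); t₂g³ eg¹ → 4 unpaired.
II: Cu sits in group 11; removing 2 electrons leaves Cu²⁺ with 11 − 2 = 9 d electrons; Tetrahedral splitting is small, so the complex is high-spin; e⁴ t₂⁵ → 1 unpaired.
So I has more unpaired electrons.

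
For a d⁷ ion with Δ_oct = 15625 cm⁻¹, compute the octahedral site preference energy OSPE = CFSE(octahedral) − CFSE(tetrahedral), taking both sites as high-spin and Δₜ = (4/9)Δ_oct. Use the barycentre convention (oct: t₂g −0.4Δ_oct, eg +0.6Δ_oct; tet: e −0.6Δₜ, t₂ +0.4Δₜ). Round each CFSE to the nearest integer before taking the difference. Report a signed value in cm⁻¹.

Octahedral high-spin t₂g⁵ eg²: CFSE = -0.8 × 15625 = -12500 cm⁻¹.
In a tetrahedral site the filling is e⁴ t₂³: CFSE(tet) = -1.2Δₜ = -1.2 × (4/9)(15625) = -8333 cm⁻¹.
OSPE = -12500 − (-8333) = -4167 cm⁻¹.

-4167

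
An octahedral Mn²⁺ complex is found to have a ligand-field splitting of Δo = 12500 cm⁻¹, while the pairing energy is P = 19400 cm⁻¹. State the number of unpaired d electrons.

5

Mn sits in group 7; removing 2 electrons leaves Mn²⁺ with 7 − 2 = 5 d electrons.
With Δo < P the complex is high-spin.
That gives t2g^3 e_g^2.
Unpaired electrons: 5.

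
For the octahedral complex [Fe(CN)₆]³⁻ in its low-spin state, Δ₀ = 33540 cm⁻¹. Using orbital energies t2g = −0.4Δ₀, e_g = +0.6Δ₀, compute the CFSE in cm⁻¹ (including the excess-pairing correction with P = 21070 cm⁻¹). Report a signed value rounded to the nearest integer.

Each CN⁻ contributes -1; 6 × (-1) = -6. With overall charge -3, Fe is in the +3 oxidation state.
Group 8 minus oxidation state +3 gives a d⁵ configuration for Fe³⁺.
Electron filling gives t2g^5 e_g^0.
CFSE(orbital) = 5×(-0.4Δ₀) + 0×(0.6Δ₀) = -2.0Δ₀; with Δ₀ = 33540 cm⁻¹ that is -67080 cm⁻¹.
Pairing penalty: 2 pairs vs 0 in the high-spin reference → 2 extra × P = 42140 cm⁻¹.
Overall CFSE = -67080 + 42140 = -24940 cm⁻¹.

-24940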